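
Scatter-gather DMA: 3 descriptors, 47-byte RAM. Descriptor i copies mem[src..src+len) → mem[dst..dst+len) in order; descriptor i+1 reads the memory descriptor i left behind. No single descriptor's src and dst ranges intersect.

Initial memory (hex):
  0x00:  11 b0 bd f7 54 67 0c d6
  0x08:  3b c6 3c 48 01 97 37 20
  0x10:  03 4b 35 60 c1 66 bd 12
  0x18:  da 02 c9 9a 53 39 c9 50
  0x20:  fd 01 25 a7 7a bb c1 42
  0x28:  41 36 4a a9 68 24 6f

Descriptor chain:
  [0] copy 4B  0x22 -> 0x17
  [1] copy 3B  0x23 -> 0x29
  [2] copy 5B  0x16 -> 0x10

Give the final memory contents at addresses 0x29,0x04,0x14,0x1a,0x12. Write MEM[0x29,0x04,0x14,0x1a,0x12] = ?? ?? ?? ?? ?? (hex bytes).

MEM[0x29,0x04,0x14,0x1a,0x12] = a7 54 bb bb a7

D0: mem[0x17..0x1a] <- [25 a7 7a bb]
D1: mem[0x29..0x2b] <- [a7 7a bb]
D2: mem[0x10..0x14] <- [bd 25 a7 7a bb]
query mem[0x29]=0xa7, mem[0x04]=0x54, mem[0x14]=0xbb, mem[0x1a]=0xbb, mem[0x12]=0xa7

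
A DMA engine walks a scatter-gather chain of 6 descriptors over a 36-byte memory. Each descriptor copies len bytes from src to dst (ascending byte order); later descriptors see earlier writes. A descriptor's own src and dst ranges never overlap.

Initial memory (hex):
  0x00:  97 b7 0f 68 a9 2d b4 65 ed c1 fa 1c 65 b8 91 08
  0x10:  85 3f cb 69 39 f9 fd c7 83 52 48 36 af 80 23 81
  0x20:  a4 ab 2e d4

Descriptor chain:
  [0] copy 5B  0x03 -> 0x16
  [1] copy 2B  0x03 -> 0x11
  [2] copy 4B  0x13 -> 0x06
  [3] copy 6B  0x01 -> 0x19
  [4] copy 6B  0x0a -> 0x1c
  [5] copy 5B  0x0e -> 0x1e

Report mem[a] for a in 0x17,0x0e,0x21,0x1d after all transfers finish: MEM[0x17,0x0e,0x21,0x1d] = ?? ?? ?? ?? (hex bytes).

MEM[0x17,0x0e,0x21,0x1d] = a9 91 68 1c

#0 dst[0x16+5] := {0x68,0xa9,0x2d,0xb4,0x65}
#1 dst[0x11+2] := {0x68,0xa9}
#2 dst[0x06+4] := {0x69,0x39,0xf9,0x68}
#3 dst[0x19+6] := {0xb7,0x0f,0x68,0xa9,0x2d,0x69}
#4 dst[0x1c+6] := {0xfa,0x1c,0x65,0xb8,0x91,0x08}
#5 dst[0x1e+5] := {0x91,0x08,0x85,0x68,0xa9}
query mem[0x17]=0xa9, mem[0x0e]=0x91, mem[0x21]=0x68, mem[0x1d]=0x1c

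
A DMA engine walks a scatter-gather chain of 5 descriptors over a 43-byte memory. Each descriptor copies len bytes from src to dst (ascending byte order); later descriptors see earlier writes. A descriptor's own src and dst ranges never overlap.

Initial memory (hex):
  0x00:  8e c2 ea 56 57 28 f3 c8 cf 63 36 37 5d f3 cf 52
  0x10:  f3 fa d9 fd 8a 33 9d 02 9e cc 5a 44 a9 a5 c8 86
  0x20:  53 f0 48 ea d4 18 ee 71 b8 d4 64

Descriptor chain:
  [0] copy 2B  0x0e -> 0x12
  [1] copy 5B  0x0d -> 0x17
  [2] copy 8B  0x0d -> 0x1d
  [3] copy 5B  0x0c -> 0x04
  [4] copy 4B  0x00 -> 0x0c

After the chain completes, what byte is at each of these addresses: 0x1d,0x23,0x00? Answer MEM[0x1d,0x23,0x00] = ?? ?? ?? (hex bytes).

D0: mem[0x12..0x13] <- [cf 52]
D1: mem[0x17..0x1b] <- [f3 cf 52 f3 fa]
D2: mem[0x1d..0x24] <- [f3 cf 52 f3 fa cf 52 8a]
D3: mem[0x04..0x08] <- [5d f3 cf 52 f3]
D4: mem[0x0c..0x0f] <- [8e c2 ea 56]
query mem[0x1d]=0xf3, mem[0x23]=0x52, mem[0x00]=0x8e

MEM[0x1d,0x23,0x00] = f3 52 8e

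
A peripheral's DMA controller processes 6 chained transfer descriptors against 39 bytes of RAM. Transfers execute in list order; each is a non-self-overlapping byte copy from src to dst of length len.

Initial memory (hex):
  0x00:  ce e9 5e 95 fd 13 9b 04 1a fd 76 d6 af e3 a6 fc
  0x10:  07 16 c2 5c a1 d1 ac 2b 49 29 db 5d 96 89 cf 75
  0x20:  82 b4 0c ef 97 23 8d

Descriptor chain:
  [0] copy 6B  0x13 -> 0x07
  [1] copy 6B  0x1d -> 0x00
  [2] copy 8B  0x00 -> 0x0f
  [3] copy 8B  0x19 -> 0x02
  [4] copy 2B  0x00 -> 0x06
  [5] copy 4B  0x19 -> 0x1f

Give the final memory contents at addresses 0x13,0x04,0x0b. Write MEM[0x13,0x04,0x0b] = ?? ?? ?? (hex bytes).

MEM[0x13,0x04,0x0b] = b4 5d 2b

  after D0: wrote 6B at 0x07 = 5ca1d1ac2b49
  after D1: wrote 6B at 0x00 = 89cf7582b40c
  after D2: wrote 8B at 0x0f = 89cf7582b40c9b5c
  after D3: wrote 8B at 0x02 = 29db5d9689cf7582
  after D4: wrote 2B at 0x06 = 89cf
  after D5: wrote 4B at 0x1f = 29db5d96
query mem[0x13]=0xb4, mem[0x04]=0x5d, mem[0x0b]=0x2b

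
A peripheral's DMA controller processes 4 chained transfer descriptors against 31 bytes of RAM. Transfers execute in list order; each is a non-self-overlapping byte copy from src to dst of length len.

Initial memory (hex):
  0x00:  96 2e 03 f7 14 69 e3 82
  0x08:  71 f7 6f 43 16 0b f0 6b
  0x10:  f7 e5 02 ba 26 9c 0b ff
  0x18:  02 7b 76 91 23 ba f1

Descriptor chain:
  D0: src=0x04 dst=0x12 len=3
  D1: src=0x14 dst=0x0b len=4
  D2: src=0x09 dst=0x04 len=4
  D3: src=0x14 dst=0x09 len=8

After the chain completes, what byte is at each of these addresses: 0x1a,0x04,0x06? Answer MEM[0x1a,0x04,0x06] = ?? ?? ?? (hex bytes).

[0] 0x04->0x12 len=3 : 14 69 e3
[1] 0x14->0x0b len=4 : e3 9c 0b ff
[2] 0x09->0x04 len=4 : f7 6f e3 9c
[3] 0x14->0x09 len=8 : e3 9c 0b ff 02 7b 76 91
query mem[0x1a]=0x76, mem[0x04]=0xf7, mem[0x06]=0xe3

MEM[0x1a,0x04,0x06] = 76 f7 e3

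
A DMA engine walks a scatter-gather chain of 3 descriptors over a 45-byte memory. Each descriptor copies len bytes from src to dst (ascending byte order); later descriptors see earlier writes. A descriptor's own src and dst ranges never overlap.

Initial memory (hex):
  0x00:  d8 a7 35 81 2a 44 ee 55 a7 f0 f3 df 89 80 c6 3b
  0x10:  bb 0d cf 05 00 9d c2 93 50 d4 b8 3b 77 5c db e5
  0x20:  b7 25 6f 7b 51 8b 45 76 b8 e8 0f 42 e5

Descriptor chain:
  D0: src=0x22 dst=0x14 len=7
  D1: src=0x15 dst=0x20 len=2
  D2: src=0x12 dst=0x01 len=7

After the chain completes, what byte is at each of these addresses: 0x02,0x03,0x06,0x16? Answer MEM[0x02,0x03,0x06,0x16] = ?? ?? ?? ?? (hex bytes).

  after D0: wrote 7B at 0x14 = 6f7b518b4576b8
  after D1: wrote 2B at 0x20 = 7b51
  after D2: wrote 7B at 0x01 = cf056f7b518b45
query mem[0x02]=0x05, mem[0x03]=0x6f, mem[0x06]=0x8b, mem[0x16]=0x51

MEM[0x02,0x03,0x06,0x16] = 05 6f 8b 51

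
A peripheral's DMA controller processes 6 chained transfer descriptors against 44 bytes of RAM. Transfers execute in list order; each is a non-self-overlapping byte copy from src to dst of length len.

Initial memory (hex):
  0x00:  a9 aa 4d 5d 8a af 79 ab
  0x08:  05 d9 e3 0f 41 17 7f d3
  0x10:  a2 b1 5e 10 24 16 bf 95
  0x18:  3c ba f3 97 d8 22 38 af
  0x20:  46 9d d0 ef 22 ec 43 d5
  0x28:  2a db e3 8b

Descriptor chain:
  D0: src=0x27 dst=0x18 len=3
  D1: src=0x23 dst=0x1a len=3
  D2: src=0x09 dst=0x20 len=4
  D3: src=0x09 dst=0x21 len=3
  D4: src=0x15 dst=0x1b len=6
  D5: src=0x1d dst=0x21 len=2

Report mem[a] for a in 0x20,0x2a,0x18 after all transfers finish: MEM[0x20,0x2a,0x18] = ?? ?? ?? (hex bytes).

[0] 0x27->0x18 len=3 : d5 2a db
[1] 0x23->0x1a len=3 : ef 22 ec
[2] 0x09->0x20 len=4 : d9 e3 0f 41
[3] 0x09->0x21 len=3 : d9 e3 0f
[4] 0x15->0x1b len=6 : 16 bf 95 d5 2a ef
[5] 0x1d->0x21 len=2 : 95 d5
query mem[0x20]=0xef, mem[0x2a]=0xe3, mem[0x18]=0xd5

MEM[0x20,0x2a,0x18] = ef e3 d5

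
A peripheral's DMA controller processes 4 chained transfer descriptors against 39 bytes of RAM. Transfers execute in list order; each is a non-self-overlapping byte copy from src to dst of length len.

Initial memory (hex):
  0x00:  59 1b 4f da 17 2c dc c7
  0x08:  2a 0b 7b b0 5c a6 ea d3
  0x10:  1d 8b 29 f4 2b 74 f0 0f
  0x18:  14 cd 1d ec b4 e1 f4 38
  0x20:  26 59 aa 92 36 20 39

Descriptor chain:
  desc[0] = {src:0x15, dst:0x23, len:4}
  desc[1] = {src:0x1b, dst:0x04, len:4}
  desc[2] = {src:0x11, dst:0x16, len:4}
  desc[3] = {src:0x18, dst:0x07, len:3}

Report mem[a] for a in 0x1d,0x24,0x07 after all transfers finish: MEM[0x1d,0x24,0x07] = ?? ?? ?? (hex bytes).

[0] 0x15->0x23 len=4 : 74 f0 0f 14
[1] 0x1b->0x04 len=4 : ec b4 e1 f4
[2] 0x11->0x16 len=4 : 8b 29 f4 2b
[3] 0x18->0x07 len=3 : f4 2b 1d
query mem[0x1d]=0xe1, mem[0x24]=0xf0, mem[0x07]=0xf4

MEM[0x1d,0x24,0x07] = e1 f0 f4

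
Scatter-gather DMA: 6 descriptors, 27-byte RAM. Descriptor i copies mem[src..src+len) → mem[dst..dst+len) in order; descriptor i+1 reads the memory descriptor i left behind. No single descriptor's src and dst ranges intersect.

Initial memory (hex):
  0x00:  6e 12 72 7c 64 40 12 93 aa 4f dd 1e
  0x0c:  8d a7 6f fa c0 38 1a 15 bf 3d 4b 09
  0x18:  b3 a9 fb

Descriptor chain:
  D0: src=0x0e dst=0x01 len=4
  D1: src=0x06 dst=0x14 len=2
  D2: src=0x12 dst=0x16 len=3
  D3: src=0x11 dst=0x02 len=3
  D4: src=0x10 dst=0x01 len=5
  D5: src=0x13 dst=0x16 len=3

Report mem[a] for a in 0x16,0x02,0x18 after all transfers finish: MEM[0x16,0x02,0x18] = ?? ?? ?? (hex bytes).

MEM[0x16,0x02,0x18] = 15 38 93

D0: mem[0x01..0x04] <- [6f fa c0 38]
D1: mem[0x14..0x15] <- [12 93]
D2: mem[0x16..0x18] <- [1a 15 12]
D3: mem[0x02..0x04] <- [38 1a 15]
D4: mem[0x01..0x05] <- [c0 38 1a 15 12]
D5: mem[0x16..0x18] <- [15 12 93]
query mem[0x16]=0x15, mem[0x02]=0x38, mem[0x18]=0x93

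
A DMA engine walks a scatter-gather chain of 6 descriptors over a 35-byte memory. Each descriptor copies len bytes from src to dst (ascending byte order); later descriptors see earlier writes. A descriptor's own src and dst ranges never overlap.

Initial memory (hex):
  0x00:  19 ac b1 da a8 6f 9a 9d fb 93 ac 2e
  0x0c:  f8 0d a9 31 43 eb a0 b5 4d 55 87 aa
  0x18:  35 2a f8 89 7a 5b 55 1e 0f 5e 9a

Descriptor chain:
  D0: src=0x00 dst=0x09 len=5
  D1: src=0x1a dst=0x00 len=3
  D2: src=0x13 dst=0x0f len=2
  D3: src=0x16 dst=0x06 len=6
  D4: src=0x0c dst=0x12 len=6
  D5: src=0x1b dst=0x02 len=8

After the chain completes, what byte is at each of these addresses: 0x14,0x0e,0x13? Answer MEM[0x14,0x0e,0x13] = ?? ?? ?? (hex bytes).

  after D0: wrote 5B at 0x09 = 19acb1daa8
  after D1: wrote 3B at 0x00 = f8897a
  after D2: wrote 2B at 0x0f = b54d
  after D3: wrote 6B at 0x06 = 87aa352af889
  after D4: wrote 6B at 0x12 = daa8a9b54deb
  after D5: wrote 8B at 0x02 = 897a5b551e0f5e9a
query mem[0x14]=0xa9, mem[0x0e]=0xa9, mem[0x13]=0xa8

MEM[0x14,0x0e,0x13] = a9 a9 a8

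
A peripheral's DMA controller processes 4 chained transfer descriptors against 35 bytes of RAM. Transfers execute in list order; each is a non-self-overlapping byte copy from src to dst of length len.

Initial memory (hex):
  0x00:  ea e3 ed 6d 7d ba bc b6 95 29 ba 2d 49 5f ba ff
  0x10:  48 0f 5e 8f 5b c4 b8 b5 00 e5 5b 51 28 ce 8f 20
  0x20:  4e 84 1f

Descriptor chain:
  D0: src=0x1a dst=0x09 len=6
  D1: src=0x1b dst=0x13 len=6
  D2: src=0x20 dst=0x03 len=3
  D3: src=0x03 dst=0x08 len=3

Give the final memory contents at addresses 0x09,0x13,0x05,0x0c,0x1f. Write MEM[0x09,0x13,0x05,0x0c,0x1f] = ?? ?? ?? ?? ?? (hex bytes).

D0: mem[0x09..0x0e] <- [5b 51 28 ce 8f 20]
D1: mem[0x13..0x18] <- [51 28 ce 8f 20 4e]
D2: mem[0x03..0x05] <- [4e 84 1f]
D3: mem[0x08..0x0a] <- [4e 84 1f]
query mem[0x09]=0x84, mem[0x13]=0x51, mem[0x05]=0x1f, mem[0x0c]=0xce, mem[0x1f]=0x20

MEM[0x09,0x13,0x05,0x0c,0x1f] = 84 51 1f ce 20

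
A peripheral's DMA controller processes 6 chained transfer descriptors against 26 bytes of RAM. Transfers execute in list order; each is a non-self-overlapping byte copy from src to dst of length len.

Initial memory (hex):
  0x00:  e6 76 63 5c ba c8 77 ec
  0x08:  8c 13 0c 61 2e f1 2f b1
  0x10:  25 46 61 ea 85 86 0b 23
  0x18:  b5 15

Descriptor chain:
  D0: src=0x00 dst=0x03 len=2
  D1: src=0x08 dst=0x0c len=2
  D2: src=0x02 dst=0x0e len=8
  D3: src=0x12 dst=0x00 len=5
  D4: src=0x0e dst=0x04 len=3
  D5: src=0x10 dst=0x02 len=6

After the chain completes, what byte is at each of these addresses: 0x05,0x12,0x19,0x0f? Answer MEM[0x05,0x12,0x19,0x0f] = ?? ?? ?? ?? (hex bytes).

MEM[0x05,0x12,0x19,0x0f] = ec 77 15 e6

D0: mem[0x03..0x04] <- [e6 76]
D1: mem[0x0c..0x0d] <- [8c 13]
D2: mem[0x0e..0x15] <- [63 e6 76 c8 77 ec 8c 13]
D3: mem[0x00..0x04] <- [77 ec 8c 13 0b]
D4: mem[0x04..0x06] <- [63 e6 76]
D5: mem[0x02..0x07] <- [76 c8 77 ec 8c 13]
query mem[0x05]=0xec, mem[0x12]=0x77, mem[0x19]=0x15, mem[0x0f]=0xe6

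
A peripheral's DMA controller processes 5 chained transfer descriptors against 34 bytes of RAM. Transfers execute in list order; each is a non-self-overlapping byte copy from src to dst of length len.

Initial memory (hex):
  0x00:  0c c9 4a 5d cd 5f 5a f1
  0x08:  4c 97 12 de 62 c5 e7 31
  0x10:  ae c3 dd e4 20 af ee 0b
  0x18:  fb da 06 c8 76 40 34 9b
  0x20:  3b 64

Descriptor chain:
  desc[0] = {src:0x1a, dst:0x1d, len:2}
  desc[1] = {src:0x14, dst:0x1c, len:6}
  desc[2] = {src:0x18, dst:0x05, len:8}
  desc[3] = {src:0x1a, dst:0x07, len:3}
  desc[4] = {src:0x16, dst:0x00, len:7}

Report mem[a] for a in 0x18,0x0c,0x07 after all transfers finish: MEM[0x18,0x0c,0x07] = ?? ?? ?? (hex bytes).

MEM[0x18,0x0c,0x07] = fb 0b 06

D0: mem[0x1d..0x1e] <- [06 c8]
D1: mem[0x1c..0x21] <- [20 af ee 0b fb da]
D2: mem[0x05..0x0c] <- [fb da 06 c8 20 af ee 0b]
D3: mem[0x07..0x09] <- [06 c8 20]
D4: mem[0x00..0x06] <- [ee 0b fb da 06 c8 20]
query mem[0x18]=0xfb, mem[0x0c]=0x0b, mem[0x07]=0x06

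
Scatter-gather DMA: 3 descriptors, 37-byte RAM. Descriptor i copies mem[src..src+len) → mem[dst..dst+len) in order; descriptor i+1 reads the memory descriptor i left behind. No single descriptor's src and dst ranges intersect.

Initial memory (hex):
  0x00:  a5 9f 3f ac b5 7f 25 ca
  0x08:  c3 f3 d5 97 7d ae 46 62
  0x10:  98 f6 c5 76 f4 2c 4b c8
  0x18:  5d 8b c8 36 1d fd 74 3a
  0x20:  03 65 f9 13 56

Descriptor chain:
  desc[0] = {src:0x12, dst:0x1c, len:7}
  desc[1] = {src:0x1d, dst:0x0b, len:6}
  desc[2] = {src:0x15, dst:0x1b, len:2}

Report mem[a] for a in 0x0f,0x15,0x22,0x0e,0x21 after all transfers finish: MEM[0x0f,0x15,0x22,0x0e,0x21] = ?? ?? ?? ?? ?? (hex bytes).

MEM[0x0f,0x15,0x22,0x0e,0x21] = c8 2c 5d 4b c8

D0: mem[0x1c..0x22] <- [c5 76 f4 2c 4b c8 5d]
D1: mem[0x0b..0x10] <- [76 f4 2c 4b c8 5d]
D2: mem[0x1b..0x1c] <- [2c 4b]
query mem[0x0f]=0xc8, mem[0x15]=0x2c, mem[0x22]=0x5d, mem[0x0e]=0x4b, mem[0x21]=0xc8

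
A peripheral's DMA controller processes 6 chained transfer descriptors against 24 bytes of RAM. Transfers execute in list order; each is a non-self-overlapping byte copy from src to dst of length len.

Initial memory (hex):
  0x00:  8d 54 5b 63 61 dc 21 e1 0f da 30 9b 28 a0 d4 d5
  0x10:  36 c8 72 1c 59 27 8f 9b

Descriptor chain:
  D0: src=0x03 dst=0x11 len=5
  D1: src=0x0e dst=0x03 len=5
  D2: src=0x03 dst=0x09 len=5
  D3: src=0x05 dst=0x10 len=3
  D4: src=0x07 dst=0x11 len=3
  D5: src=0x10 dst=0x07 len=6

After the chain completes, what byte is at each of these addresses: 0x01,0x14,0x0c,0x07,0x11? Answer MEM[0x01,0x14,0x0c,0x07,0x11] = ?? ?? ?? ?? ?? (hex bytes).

MEM[0x01,0x14,0x0c,0x07,0x11] = 54 21 e1 36 61

  after D0: wrote 5B at 0x11 = 6361dc21e1
  after D1: wrote 5B at 0x03 = d4d5366361
  after D2: wrote 5B at 0x09 = d4d5366361
  after D3: wrote 3B at 0x10 = 366361
  after D4: wrote 3B at 0x11 = 610fd4
  after D5: wrote 6B at 0x07 = 36610fd421e1
query mem[0x01]=0x54, mem[0x14]=0x21, mem[0x0c]=0xe1, mem[0x07]=0x36, mem[0x11]=0x61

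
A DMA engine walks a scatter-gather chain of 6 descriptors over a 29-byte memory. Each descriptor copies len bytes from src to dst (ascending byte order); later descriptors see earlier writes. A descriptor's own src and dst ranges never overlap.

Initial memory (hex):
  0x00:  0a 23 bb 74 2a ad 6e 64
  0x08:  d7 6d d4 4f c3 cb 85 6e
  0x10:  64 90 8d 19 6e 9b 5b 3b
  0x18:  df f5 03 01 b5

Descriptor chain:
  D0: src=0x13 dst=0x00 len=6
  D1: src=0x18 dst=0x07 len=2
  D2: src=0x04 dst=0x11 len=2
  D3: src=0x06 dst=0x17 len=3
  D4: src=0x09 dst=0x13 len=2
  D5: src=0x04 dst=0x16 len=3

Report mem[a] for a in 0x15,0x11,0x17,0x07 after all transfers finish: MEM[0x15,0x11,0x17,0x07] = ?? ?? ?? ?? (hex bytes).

MEM[0x15,0x11,0x17,0x07] = 9b 3b df df

#0 dst[0x00+6] := {0x19,0x6e,0x9b,0x5b,0x3b,0xdf}
#1 dst[0x07+2] := {0xdf,0xf5}
#2 dst[0x11+2] := {0x3b,0xdf}
#3 dst[0x17+3] := {0x6e,0xdf,0xf5}
#4 dst[0x13+2] := {0x6d,0xd4}
#5 dst[0x16+3] := {0x3b,0xdf,0x6e}
query mem[0x15]=0x9b, mem[0x11]=0x3b, mem[0x17]=0xdf, mem[0x07]=0xdf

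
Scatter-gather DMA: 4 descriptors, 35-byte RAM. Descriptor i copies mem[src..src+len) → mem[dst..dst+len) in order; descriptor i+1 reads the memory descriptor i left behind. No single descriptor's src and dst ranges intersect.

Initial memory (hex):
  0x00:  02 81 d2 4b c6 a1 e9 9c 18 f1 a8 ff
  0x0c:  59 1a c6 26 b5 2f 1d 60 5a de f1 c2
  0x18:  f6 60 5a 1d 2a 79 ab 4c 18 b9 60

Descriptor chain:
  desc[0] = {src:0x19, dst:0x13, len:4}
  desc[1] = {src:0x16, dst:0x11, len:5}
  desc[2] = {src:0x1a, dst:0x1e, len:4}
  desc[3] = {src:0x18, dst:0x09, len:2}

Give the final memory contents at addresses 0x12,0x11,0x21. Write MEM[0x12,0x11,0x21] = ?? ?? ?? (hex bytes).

MEM[0x12,0x11,0x21] = c2 2a 79

#0 dst[0x13+4] := {0x60,0x5a,0x1d,0x2a}
#1 dst[0x11+5] := {0x2a,0xc2,0xf6,0x60,0x5a}
#2 dst[0x1e+4] := {0x5a,0x1d,0x2a,0x79}
#3 dst[0x09+2] := {0xf6,0x60}
query mem[0x12]=0xc2, mem[0x11]=0x2a, mem[0x21]=0x79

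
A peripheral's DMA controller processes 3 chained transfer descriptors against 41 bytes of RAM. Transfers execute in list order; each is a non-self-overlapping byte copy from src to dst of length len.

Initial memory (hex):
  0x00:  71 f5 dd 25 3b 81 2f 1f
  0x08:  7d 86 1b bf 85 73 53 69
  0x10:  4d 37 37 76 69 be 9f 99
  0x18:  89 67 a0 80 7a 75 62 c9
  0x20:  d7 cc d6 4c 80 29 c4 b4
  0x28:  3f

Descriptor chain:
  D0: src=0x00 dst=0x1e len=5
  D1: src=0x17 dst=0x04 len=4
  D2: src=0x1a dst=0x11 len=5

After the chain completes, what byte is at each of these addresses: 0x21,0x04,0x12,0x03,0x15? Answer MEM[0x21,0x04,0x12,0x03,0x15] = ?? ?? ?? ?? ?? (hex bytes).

[0] 0x00->0x1e len=5 : 71 f5 dd 25 3b
[1] 0x17->0x04 len=4 : 99 89 67 a0
[2] 0x1a->0x11 len=5 : a0 80 7a 75 71
query mem[0x21]=0x25, mem[0x04]=0x99, mem[0x12]=0x80, mem[0x03]=0x25, mem[0x15]=0x71

MEM[0x21,0x04,0x12,0x03,0x15] = 25 99 80 25 71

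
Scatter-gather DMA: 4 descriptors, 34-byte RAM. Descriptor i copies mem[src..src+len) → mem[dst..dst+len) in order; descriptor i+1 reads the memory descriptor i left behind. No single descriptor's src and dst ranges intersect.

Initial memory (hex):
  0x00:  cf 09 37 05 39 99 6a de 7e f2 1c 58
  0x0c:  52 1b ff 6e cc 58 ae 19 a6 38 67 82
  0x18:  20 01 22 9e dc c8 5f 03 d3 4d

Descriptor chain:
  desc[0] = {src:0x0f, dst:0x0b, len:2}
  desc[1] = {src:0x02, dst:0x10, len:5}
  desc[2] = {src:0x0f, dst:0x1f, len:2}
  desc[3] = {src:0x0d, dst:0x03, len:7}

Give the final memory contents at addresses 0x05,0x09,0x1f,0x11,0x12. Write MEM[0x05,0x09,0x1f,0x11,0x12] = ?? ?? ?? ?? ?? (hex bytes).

#0 dst[0x0b+2] := {0x6e,0xcc}
#1 dst[0x10+5] := {0x37,0x05,0x39,0x99,0x6a}
#2 dst[0x1f+2] := {0x6e,0x37}
#3 dst[0x03+7] := {0x1b,0xff,0x6e,0x37,0x05,0x39,0x99}
query mem[0x05]=0x6e, mem[0x09]=0x99, mem[0x1f]=0x6e, mem[0x11]=0x05, mem[0x12]=0x39

MEM[0x05,0x09,0x1f,0x11,0x12] = 6e 99 6e 05 39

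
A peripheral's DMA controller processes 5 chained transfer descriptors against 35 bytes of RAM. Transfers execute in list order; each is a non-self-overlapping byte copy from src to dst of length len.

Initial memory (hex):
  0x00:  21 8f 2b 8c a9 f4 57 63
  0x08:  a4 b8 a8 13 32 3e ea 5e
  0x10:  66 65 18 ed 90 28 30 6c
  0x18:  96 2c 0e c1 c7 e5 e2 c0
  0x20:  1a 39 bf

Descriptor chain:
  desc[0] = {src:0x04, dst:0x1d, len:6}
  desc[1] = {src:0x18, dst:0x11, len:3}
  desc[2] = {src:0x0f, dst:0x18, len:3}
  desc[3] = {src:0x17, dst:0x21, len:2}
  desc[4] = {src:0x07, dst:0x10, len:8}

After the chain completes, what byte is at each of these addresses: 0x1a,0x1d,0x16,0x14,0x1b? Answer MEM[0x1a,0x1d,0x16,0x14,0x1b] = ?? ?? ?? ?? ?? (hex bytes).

MEM[0x1a,0x1d,0x16,0x14,0x1b] = 96 a9 3e 13 c1

#0 dst[0x1d+6] := {0xa9,0xf4,0x57,0x63,0xa4,0xb8}
#1 dst[0x11+3] := {0x96,0x2c,0x0e}
#2 dst[0x18+3] := {0x5e,0x66,0x96}
#3 dst[0x21+2] := {0x6c,0x5e}
#4 dst[0x10+8] := {0x63,0xa4,0xb8,0xa8,0x13,0x32,0x3e,0xea}
query mem[0x1a]=0x96, mem[0x1d]=0xa9, mem[0x16]=0x3e, mem[0x14]=0x13, mem[0x1b]=0xc1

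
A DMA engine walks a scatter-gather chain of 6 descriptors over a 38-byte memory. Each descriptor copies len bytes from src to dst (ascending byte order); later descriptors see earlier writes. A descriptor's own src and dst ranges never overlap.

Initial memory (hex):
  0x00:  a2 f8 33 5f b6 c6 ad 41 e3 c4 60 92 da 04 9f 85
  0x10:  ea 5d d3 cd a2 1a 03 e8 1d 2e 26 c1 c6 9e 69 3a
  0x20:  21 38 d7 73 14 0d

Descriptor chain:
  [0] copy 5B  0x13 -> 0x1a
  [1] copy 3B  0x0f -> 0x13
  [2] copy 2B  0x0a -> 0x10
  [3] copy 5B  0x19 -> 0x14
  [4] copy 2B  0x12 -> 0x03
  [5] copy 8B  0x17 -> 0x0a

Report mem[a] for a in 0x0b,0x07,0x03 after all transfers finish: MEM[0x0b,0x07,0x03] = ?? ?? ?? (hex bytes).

MEM[0x0b,0x07,0x03] = 03 41 d3

[0] 0x13->0x1a len=5 : cd a2 1a 03 e8
[1] 0x0f->0x13 len=3 : 85 ea 5d
[2] 0x0a->0x10 len=2 : 60 92
[3] 0x19->0x14 len=5 : 2e cd a2 1a 03
[4] 0x12->0x03 len=2 : d3 85
[5] 0x17->0x0a len=8 : 1a 03 2e cd a2 1a 03 e8
query mem[0x0b]=0x03, mem[0x07]=0x41, mem[0x03]=0xd3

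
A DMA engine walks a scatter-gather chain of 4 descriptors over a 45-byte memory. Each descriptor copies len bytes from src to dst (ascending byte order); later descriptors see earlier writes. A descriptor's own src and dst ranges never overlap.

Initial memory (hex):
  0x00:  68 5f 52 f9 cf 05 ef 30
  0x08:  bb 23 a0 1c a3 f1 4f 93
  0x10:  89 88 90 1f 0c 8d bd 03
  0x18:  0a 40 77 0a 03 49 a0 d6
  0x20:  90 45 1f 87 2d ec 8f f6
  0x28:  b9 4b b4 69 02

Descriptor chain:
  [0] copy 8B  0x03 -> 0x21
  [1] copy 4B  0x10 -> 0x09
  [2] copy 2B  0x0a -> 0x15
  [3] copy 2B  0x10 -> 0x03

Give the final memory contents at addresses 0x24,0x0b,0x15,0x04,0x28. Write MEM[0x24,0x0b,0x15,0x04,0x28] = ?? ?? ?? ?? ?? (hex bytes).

[0] 0x03->0x21 len=8 : f9 cf 05 ef 30 bb 23 a0
[1] 0x10->0x09 len=4 : 89 88 90 1f
[2] 0x0a->0x15 len=2 : 88 90
[3] 0x10->0x03 len=2 : 89 88
query mem[0x24]=0xef, mem[0x0b]=0x90, mem[0x15]=0x88, mem[0x04]=0x88, mem[0x28]=0xa0

MEM[0x24,0x0b,0x15,0x04,0x28] = ef 90 88 88 a0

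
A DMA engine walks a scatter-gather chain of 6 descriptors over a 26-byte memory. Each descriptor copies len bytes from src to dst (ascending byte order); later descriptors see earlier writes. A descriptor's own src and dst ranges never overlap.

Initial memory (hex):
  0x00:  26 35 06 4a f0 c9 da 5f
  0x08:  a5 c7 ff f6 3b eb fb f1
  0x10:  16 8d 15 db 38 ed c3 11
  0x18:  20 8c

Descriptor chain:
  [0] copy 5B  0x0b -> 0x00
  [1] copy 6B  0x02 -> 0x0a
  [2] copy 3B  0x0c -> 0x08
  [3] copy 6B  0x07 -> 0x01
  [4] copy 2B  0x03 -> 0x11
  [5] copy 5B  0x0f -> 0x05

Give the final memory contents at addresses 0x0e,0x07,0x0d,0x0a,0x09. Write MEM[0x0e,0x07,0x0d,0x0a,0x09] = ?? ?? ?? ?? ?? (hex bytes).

[0] 0x0b->0x00 len=5 : f6 3b eb fb f1
[1] 0x02->0x0a len=6 : eb fb f1 c9 da 5f
[2] 0x0c->0x08 len=3 : f1 c9 da
[3] 0x07->0x01 len=6 : 5f f1 c9 da fb f1
[4] 0x03->0x11 len=2 : c9 da
[5] 0x0f->0x05 len=5 : 5f 16 c9 da db
query mem[0x0e]=0xda, mem[0x07]=0xc9, mem[0x0d]=0xc9, mem[0x0a]=0xda, mem[0x09]=0xdb

MEM[0x0e,0x07,0x0d,0x0a,0x09] = da c9 c9 da db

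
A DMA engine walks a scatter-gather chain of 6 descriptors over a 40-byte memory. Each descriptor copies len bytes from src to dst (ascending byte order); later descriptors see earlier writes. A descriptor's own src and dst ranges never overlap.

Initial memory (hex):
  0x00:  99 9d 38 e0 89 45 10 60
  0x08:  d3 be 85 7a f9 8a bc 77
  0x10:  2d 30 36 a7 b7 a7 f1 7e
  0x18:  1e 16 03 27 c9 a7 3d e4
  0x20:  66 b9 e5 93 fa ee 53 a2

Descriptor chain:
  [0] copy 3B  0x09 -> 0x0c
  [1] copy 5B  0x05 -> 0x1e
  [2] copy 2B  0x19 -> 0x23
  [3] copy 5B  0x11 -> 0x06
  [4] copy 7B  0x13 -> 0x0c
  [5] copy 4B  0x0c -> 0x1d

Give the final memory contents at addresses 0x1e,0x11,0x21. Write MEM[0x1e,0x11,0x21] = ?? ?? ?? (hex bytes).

  after D0: wrote 3B at 0x0c = be857a
  after D1: wrote 5B at 0x1e = 451060d3be
  after D2: wrote 2B at 0x23 = 1603
  after D3: wrote 5B at 0x06 = 3036a7b7a7
  after D4: wrote 7B at 0x0c = a7b7a7f17e1e16
  after D5: wrote 4B at 0x1d = a7b7a7f1
query mem[0x1e]=0xb7, mem[0x11]=0x1e, mem[0x21]=0xd3

MEM[0x1e,0x11,0x21] = b7 1e d3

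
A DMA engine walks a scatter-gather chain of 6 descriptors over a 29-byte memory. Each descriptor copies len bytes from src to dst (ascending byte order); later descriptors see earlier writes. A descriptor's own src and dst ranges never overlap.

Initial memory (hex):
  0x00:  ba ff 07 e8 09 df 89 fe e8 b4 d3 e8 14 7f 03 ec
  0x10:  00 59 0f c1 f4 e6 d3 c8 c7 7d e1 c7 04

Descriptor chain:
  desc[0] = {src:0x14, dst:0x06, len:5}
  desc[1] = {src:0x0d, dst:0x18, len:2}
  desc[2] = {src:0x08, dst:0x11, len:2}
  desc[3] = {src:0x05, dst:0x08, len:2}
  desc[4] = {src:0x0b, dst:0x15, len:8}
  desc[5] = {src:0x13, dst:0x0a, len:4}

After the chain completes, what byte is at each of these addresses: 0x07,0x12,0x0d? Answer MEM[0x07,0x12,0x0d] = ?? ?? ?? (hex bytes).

MEM[0x07,0x12,0x0d] = e6 c8 14

D0: mem[0x06..0x0a] <- [f4 e6 d3 c8 c7]
D1: mem[0x18..0x19] <- [7f 03]
D2: mem[0x11..0x12] <- [d3 c8]
D3: mem[0x08..0x09] <- [df f4]
D4: mem[0x15..0x1c] <- [e8 14 7f 03 ec 00 d3 c8]
D5: mem[0x0a..0x0d] <- [c1 f4 e8 14]
query mem[0x07]=0xe6, mem[0x12]=0xc8, mem[0x0d]=0x14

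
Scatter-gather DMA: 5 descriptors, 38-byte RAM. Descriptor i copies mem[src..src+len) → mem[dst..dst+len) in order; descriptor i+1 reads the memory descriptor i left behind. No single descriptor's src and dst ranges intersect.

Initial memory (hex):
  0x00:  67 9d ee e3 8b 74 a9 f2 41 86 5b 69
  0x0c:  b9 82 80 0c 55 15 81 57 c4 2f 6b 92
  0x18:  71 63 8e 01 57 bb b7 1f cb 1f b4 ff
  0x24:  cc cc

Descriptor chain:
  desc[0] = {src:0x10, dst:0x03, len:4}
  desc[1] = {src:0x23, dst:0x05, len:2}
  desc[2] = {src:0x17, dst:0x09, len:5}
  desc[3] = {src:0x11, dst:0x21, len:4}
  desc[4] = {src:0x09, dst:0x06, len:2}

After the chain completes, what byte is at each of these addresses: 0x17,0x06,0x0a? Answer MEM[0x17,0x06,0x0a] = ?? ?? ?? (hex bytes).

MEM[0x17,0x06,0x0a] = 92 92 71

  after D0: wrote 4B at 0x03 = 55158157
  after D1: wrote 2B at 0x05 = ffcc
  after D2: wrote 5B at 0x09 = 9271638e01
  after D3: wrote 4B at 0x21 = 158157c4
  after D4: wrote 2B at 0x06 = 9271
query mem[0x17]=0x92, mem[0x06]=0x92, mem[0x0a]=0x71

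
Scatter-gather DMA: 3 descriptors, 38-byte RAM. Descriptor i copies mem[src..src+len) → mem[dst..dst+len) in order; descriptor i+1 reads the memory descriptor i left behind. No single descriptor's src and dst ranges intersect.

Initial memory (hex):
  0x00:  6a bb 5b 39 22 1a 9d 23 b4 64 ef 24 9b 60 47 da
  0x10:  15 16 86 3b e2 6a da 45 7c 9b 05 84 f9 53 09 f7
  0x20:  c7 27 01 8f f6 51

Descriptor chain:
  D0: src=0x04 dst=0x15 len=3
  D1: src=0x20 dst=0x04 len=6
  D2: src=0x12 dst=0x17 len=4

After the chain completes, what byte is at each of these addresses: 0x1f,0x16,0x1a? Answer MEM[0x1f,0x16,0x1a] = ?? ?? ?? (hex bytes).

MEM[0x1f,0x16,0x1a] = f7 1a 22

[0] 0x04->0x15 len=3 : 22 1a 9d
[1] 0x20->0x04 len=6 : c7 27 01 8f f6 51
[2] 0x12->0x17 len=4 : 86 3b e2 22
query mem[0x1f]=0xf7, mem[0x16]=0x1a, mem[0x1a]=0x22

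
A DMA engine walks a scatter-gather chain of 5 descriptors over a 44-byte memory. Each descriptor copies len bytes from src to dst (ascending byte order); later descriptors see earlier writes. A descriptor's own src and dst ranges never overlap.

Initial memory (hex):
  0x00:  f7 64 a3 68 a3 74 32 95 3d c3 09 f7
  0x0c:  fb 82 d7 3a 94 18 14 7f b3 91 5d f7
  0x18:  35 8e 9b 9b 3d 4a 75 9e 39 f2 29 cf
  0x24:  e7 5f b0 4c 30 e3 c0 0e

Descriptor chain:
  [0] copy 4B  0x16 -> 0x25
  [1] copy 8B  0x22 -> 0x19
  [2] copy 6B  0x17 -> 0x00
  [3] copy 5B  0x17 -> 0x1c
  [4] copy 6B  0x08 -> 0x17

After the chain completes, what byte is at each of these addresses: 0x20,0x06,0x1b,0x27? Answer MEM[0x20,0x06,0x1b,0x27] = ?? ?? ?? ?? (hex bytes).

  after D0: wrote 4B at 0x25 = 5df7358e
  after D1: wrote 8B at 0x19 = 29cfe75df7358ee3
  after D2: wrote 6B at 0x00 = f73529cfe75d
  after D3: wrote 5B at 0x1c = f73529cfe7
  after D4: wrote 6B at 0x17 = 3dc309f7fb82
query mem[0x20]=0xe7, mem[0x06]=0x32, mem[0x1b]=0xfb, mem[0x27]=0x35

MEM[0x20,0x06,0x1b,0x27] = e7 32 fb 35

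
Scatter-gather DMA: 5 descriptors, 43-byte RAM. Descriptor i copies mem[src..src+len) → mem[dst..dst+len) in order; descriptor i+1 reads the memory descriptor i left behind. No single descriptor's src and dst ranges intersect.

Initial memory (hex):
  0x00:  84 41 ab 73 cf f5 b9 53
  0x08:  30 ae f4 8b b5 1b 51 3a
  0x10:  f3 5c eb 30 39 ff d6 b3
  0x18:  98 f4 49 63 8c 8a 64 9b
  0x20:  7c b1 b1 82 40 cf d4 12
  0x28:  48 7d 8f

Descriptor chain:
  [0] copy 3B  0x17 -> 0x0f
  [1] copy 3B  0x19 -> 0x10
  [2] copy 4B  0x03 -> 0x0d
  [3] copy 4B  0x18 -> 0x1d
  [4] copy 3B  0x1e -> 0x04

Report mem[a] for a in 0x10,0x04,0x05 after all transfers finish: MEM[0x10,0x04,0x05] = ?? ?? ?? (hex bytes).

MEM[0x10,0x04,0x05] = b9 f4 49

#0 dst[0x0f+3] := {0xb3,0x98,0xf4}
#1 dst[0x10+3] := {0xf4,0x49,0x63}
#2 dst[0x0d+4] := {0x73,0xcf,0xf5,0xb9}
#3 dst[0x1d+4] := {0x98,0xf4,0x49,0x63}
#4 dst[0x04+3] := {0xf4,0x49,0x63}
query mem[0x10]=0xb9, mem[0x04]=0xf4, mem[0x05]=0x49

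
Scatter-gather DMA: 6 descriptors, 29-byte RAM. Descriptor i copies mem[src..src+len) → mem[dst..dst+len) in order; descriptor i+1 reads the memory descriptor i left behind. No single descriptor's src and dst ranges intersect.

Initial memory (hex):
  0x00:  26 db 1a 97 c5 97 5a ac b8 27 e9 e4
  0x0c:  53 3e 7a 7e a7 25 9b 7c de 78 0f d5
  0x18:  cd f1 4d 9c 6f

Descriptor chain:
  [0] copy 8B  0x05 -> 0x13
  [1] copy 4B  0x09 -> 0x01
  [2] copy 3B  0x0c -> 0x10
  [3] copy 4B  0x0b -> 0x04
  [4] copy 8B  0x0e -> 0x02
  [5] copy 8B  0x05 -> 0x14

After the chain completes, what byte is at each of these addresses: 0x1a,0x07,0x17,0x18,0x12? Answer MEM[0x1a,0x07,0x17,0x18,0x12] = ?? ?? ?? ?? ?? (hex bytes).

  after D0: wrote 8B at 0x13 = 975aacb827e9e453
  after D1: wrote 4B at 0x01 = 27e9e453
  after D2: wrote 3B at 0x10 = 533e7a
  after D3: wrote 4B at 0x04 = e4533e7a
  after D4: wrote 8B at 0x02 = 7a7e533e7a975aac
  after D5: wrote 8B at 0x14 = 3e7a975aace9e453
query mem[0x1a]=0xe4, mem[0x07]=0x97, mem[0x17]=0x5a, mem[0x18]=0xac, mem[0x12]=0x7a

MEM[0x1a,0x07,0x17,0x18,0x12] = e4 97 5a ac 7a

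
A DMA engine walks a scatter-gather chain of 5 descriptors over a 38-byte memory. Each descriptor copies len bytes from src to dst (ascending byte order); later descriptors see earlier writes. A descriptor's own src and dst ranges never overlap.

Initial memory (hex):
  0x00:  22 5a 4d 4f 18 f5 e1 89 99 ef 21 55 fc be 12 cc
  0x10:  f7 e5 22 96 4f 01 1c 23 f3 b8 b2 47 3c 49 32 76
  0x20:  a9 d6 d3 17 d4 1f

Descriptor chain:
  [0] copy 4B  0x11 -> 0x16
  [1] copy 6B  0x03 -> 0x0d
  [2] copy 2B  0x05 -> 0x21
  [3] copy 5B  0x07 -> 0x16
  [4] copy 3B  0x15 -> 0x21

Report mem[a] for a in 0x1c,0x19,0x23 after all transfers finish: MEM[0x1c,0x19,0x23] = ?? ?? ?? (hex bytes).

  after D0: wrote 4B at 0x16 = e522964f
  after D1: wrote 6B at 0x0d = 4f18f5e18999
  after D2: wrote 2B at 0x21 = f5e1
  after D3: wrote 5B at 0x16 = 8999ef2155
  after D4: wrote 3B at 0x21 = 018999
query mem[0x1c]=0x3c, mem[0x19]=0x21, mem[0x23]=0x99

MEM[0x1c,0x19,0x23] = 3c 21 99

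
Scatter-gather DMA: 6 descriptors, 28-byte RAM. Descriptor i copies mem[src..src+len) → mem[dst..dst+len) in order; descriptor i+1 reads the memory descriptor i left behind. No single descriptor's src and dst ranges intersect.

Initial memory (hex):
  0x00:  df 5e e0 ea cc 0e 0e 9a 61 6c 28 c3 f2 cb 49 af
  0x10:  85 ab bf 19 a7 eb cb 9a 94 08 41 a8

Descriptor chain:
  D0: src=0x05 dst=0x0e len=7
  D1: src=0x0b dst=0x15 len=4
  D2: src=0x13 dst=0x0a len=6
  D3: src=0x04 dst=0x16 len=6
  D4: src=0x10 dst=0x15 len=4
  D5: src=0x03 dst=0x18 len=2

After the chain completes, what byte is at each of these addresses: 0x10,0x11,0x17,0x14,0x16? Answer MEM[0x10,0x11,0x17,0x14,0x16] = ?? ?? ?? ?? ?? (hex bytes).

#0 dst[0x0e+7] := {0x0e,0x0e,0x9a,0x61,0x6c,0x28,0xc3}
#1 dst[0x15+4] := {0xc3,0xf2,0xcb,0x0e}
#2 dst[0x0a+6] := {0x28,0xc3,0xc3,0xf2,0xcb,0x0e}
#3 dst[0x16+6] := {0xcc,0x0e,0x0e,0x9a,0x61,0x6c}
#4 dst[0x15+4] := {0x9a,0x61,0x6c,0x28}
#5 dst[0x18+2] := {0xea,0xcc}
query mem[0x10]=0x9a, mem[0x11]=0x61, mem[0x17]=0x6c, mem[0x14]=0xc3, mem[0x16]=0x61

MEM[0x10,0x11,0x17,0x14,0x16] = 9a 61 6c c3 61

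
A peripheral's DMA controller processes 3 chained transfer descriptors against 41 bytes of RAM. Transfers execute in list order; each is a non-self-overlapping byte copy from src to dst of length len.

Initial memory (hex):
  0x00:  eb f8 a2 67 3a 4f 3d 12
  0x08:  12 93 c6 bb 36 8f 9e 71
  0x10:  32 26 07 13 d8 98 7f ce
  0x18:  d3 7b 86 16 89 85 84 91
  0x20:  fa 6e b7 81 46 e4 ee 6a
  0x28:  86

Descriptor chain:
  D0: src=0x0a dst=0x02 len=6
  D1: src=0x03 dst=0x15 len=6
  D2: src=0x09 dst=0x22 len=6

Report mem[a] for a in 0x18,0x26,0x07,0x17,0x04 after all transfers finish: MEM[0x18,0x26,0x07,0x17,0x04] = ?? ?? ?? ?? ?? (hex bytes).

MEM[0x18,0x26,0x07,0x17,0x04] = 9e 8f 71 8f 36

  after D0: wrote 6B at 0x02 = c6bb368f9e71
  after D1: wrote 6B at 0x15 = bb368f9e7112
  after D2: wrote 6B at 0x22 = 93c6bb368f9e
query mem[0x18]=0x9e, mem[0x26]=0x8f, mem[0x07]=0x71, mem[0x17]=0x8f, mem[0x04]=0x36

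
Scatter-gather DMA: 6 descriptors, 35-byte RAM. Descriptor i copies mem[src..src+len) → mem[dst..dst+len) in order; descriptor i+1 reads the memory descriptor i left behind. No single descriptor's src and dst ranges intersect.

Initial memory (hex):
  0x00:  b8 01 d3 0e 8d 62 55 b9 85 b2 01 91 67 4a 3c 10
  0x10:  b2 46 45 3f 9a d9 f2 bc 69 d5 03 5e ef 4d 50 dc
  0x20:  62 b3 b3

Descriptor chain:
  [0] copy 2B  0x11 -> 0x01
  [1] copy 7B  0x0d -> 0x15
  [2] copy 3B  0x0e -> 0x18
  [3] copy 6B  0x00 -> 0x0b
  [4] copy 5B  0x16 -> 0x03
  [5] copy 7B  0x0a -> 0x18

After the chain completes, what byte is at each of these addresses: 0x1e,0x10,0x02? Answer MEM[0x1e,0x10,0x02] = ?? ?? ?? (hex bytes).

MEM[0x1e,0x10,0x02] = 62 62 45

  after D0: wrote 2B at 0x01 = 4645
  after D1: wrote 7B at 0x15 = 4a3c10b246453f
  after D2: wrote 3B at 0x18 = 3c10b2
  after D3: wrote 6B at 0x0b = b846450e8d62
  after D4: wrote 5B at 0x03 = 3c103c10b2
  after D5: wrote 7B at 0x18 = 01b846450e8d62
query mem[0x1e]=0x62, mem[0x10]=0x62, mem[0x02]=0x45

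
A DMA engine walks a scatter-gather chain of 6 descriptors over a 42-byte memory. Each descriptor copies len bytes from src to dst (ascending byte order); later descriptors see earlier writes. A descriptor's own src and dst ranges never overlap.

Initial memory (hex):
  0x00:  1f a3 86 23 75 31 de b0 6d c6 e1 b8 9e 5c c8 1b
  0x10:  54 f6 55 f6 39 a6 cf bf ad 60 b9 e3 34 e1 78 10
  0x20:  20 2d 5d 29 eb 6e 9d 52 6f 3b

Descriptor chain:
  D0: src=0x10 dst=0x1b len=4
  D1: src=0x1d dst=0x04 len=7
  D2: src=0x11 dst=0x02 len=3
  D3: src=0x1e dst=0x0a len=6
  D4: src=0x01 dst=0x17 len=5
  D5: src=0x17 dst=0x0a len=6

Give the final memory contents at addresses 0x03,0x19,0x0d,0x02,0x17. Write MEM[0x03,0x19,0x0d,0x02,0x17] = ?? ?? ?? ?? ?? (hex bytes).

MEM[0x03,0x19,0x0d,0x02,0x17] = 55 55 f6 f6 a3

#0 dst[0x1b+4] := {0x54,0xf6,0x55,0xf6}
#1 dst[0x04+7] := {0x55,0xf6,0x10,0x20,0x2d,0x5d,0x29}
#2 dst[0x02+3] := {0xf6,0x55,0xf6}
#3 dst[0x0a+6] := {0xf6,0x10,0x20,0x2d,0x5d,0x29}
#4 dst[0x17+5] := {0xa3,0xf6,0x55,0xf6,0xf6}
#5 dst[0x0a+6] := {0xa3,0xf6,0x55,0xf6,0xf6,0xf6}
query mem[0x03]=0x55, mem[0x19]=0x55, mem[0x0d]=0xf6, mem[0x02]=0xf6, mem[0x17]=0xa3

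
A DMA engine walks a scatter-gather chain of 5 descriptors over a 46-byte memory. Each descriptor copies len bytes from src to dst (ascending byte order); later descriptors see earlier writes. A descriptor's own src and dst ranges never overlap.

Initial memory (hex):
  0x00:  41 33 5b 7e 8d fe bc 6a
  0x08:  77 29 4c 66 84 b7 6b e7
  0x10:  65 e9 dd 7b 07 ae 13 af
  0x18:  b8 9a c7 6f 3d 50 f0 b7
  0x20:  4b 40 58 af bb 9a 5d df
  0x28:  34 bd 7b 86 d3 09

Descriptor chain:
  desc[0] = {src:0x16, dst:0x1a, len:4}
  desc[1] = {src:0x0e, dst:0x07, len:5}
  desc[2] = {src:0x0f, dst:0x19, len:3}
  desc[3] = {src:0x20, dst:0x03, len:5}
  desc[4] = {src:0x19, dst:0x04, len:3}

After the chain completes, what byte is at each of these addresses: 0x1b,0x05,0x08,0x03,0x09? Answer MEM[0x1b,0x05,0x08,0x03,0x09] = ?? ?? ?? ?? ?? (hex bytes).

MEM[0x1b,0x05,0x08,0x03,0x09] = e9 65 e7 4b 65

#0 dst[0x1a+4] := {0x13,0xaf,0xb8,0x9a}
#1 dst[0x07+5] := {0x6b,0xe7,0x65,0xe9,0xdd}
#2 dst[0x19+3] := {0xe7,0x65,0xe9}
#3 dst[0x03+5] := {0x4b,0x40,0x58,0xaf,0xbb}
#4 dst[0x04+3] := {0xe7,0x65,0xe9}
query mem[0x1b]=0xe9, mem[0x05]=0x65, mem[0x08]=0xe7, mem[0x03]=0x4b, mem[0x09]=0x65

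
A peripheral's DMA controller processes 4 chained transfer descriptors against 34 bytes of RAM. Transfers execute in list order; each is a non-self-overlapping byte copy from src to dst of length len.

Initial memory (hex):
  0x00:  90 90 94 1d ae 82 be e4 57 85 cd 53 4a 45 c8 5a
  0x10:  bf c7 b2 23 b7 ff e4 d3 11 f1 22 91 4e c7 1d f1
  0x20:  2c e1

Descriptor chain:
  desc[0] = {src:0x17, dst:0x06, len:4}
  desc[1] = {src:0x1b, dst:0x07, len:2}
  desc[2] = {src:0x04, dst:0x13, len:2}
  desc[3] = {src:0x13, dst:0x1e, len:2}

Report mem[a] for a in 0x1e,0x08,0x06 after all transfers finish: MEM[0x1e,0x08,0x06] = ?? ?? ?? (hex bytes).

[0] 0x17->0x06 len=4 : d3 11 f1 22
[1] 0x1b->0x07 len=2 : 91 4e
[2] 0x04->0x13 len=2 : ae 82
[3] 0x13->0x1e len=2 : ae 82
query mem[0x1e]=0xae, mem[0x08]=0x4e, mem[0x06]=0xd3

MEM[0x1e,0x08,0x06] = ae 4e d3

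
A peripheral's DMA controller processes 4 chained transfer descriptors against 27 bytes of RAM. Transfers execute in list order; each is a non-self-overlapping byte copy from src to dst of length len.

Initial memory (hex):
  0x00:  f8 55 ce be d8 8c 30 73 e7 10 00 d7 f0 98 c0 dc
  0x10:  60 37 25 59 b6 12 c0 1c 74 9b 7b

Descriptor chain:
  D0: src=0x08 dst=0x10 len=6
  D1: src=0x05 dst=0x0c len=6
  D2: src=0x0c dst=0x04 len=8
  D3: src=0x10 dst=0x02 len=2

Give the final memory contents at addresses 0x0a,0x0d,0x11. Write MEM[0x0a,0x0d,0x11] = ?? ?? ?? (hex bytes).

D0: mem[0x10..0x15] <- [e7 10 00 d7 f0 98]
D1: mem[0x0c..0x11] <- [8c 30 73 e7 10 00]
D2: mem[0x04..0x0b] <- [8c 30 73 e7 10 00 00 d7]
D3: mem[0x02..0x03] <- [10 00]
query mem[0x0a]=0x00, mem[0x0d]=0x30, mem[0x11]=0x00

MEM[0x0a,0x0d,0x11] = 00 30 00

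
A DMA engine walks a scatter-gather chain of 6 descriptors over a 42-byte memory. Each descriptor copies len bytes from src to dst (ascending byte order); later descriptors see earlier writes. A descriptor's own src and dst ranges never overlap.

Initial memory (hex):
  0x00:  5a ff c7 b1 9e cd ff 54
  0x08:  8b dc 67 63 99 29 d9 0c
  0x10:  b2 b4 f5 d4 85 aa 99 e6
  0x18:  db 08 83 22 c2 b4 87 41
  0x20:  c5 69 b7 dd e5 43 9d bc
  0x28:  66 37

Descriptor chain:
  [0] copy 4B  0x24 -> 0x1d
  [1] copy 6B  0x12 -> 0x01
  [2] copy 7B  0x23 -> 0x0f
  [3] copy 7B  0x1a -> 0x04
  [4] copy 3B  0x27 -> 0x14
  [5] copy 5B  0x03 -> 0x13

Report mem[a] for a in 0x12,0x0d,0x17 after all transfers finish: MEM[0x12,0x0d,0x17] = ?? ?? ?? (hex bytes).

[0] 0x24->0x1d len=4 : e5 43 9d bc
[1] 0x12->0x01 len=6 : f5 d4 85 aa 99 e6
[2] 0x23->0x0f len=7 : dd e5 43 9d bc 66 37
[3] 0x1a->0x04 len=7 : 83 22 c2 e5 43 9d bc
[4] 0x27->0x14 len=3 : bc 66 37
[5] 0x03->0x13 len=5 : 85 83 22 c2 e5
query mem[0x12]=0x9d, mem[0x0d]=0x29, mem[0x17]=0xe5

MEM[0x12,0x0d,0x17] = 9d 29 e5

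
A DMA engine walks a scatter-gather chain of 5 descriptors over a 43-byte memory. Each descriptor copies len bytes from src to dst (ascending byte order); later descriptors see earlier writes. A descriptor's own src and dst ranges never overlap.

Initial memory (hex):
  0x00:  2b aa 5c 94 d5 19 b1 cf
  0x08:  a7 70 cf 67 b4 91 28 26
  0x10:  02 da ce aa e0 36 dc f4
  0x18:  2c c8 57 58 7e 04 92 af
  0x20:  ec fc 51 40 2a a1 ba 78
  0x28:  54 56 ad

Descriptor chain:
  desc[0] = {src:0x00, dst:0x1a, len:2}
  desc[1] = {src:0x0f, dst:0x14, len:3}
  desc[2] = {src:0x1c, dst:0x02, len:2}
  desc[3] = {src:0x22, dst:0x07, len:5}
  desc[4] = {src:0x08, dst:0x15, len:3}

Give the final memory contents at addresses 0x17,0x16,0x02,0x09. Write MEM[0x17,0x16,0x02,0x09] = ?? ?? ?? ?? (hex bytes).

MEM[0x17,0x16,0x02,0x09] = a1 2a 7e 2a

#0 dst[0x1a+2] := {0x2b,0xaa}
#1 dst[0x14+3] := {0x26,0x02,0xda}
#2 dst[0x02+2] := {0x7e,0x04}
#3 dst[0x07+5] := {0x51,0x40,0x2a,0xa1,0xba}
#4 dst[0x15+3] := {0x40,0x2a,0xa1}
query mem[0x17]=0xa1, mem[0x16]=0x2a, mem[0x02]=0x7e, mem[0x09]=0x2a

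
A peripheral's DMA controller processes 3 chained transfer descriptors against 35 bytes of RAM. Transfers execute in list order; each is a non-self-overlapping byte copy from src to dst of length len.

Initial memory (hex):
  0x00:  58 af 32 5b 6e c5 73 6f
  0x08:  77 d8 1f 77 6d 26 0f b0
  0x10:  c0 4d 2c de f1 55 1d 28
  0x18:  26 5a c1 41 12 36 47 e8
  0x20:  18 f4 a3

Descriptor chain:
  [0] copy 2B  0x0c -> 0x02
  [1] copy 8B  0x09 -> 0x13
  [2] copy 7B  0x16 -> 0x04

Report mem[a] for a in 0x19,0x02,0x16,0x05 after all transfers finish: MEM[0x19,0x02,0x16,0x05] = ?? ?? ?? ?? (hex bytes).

#0 dst[0x02+2] := {0x6d,0x26}
#1 dst[0x13+8] := {0xd8,0x1f,0x77,0x6d,0x26,0x0f,0xb0,0xc0}
#2 dst[0x04+7] := {0x6d,0x26,0x0f,0xb0,0xc0,0x41,0x12}
query mem[0x19]=0xb0, mem[0x02]=0x6d, mem[0x16]=0x6d, mem[0x05]=0x26

MEM[0x19,0x02,0x16,0x05] = b0 6d 6d 26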